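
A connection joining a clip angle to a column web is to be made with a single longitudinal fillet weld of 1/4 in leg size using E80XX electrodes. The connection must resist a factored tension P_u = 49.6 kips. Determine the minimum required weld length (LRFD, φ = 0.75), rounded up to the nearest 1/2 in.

L = 8 in

E80XX → F_EXX = 80 ksi.
Throat t_e = 0.707 × 0.25 = 0.1767 in.
φr_n = 0.75 × 0.6 × 80 × 0.1767 = 6.363 kips/in.
L_req = P_u / φr_n = 49.6 / 6.363 = 7.795 in total.
Round up → use L = 8 in.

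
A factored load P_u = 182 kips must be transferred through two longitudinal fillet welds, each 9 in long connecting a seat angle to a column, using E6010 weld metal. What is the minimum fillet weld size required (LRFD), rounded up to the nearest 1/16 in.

E60XX → F_EXX = 60 ksi.
Total weld length L = 18 in.
Required throat t_e = P_u / (φ × 0.6 F_EXX × L) = 182 / (0.75 × 0.6 × 60 × 18) = 0.3745 in.
Required leg w = t_e / 0.707 = 0.5297 in → use 9/16 in.

w = 9/16 in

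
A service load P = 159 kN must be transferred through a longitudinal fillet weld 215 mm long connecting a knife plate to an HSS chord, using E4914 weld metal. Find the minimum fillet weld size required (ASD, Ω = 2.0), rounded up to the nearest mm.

w = 8 mm

E49XX → F_EXX = 490 MPa.
Total weld length L = 215 mm.
Required throat t_e = P × Ω / (0.6 F_EXX × L) = 159 × 2.0 / (0.6 × 490 × 215 × 10⁻³) = 5.031 mm.
Required leg w = t_e / 0.707 = 7.116 mm → use 8 mm.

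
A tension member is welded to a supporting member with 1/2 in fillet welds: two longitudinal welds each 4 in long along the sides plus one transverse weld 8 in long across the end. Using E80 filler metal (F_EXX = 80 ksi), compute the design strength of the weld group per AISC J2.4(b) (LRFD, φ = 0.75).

φR_n ≈ 239 kips

t_e = 0.707 × 0.5 = 0.3535 in.
R_nwl = 0.6 × 80 × 0.3535 × 8 = 135.7 kips (longitudinal, 2 welds).
R_nwt = 0.6 × 80 × 0.3535 × 8 = 135.7 kips (transverse, base value).
(i) R_nwl + R_nwt = 271.5 kips; (ii) 0.85 R_nwl + 1.5 R_nwt = 319 kips.
R_n = max = 319 kips [governs: (ii)]; φR_n = 239.2 kips.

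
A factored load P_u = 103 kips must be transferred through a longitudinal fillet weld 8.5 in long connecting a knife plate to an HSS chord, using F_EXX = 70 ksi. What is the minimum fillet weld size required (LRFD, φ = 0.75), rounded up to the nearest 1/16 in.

w = 9/16 in

Total weld length L = 8.5 in.
Required throat t_e = P_u / (φ × 0.6 F_EXX × L) = 103 / (0.75 × 0.6 × 70 × 8.5) = 0.3847 in.
Required leg w = t_e / 0.707 = 0.5441 in → use 9/16 in.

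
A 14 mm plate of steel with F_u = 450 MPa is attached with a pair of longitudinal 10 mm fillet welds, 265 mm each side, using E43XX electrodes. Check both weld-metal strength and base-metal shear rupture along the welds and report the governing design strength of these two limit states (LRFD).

φR_n ≈ 725 kN (weld metal governs)

E43XX → F_EXX = 430 MPa.
t_e = 0.707 × 10 = 7.07 mm; L = 530 mm.
Weld metal: φR_n = 0.75 × 0.6 × 430 × 7.07 × 530 × 10⁻³ = 725.1 kN.
Base metal (shear rupture): φR_n = 0.75 × 0.6 × 450 × 14 × 530 × 10⁻³ = 1503 kN.
Governing: weld metal.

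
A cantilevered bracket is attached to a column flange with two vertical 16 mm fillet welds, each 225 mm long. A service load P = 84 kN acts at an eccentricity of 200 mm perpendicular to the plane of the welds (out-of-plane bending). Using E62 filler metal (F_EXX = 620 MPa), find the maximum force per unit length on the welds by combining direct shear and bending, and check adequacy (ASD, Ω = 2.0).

f_max ≈ 1010 N/mm; adequate

L_w = 2 × 225 = 450 mm; section modulus (unit throat) S = 2 × L²/6 = 16880 mm².
Direct shear f_v = P/L_w = 84×10³/450 = 186.7 N/mm.
Moment M = P × e = 84×10³ × 200 = 16800000 N·mm; bending f_b = M/S = 995.6 N/mm.
f_max = √(f_v² + f_b²) = √(186.7² + 995.6²) = 1013 N/mm.
r_n/Ω = (1/2.0) × 0.6 × 620 × (0.707 × 16) = 2104 N/mm → adequate.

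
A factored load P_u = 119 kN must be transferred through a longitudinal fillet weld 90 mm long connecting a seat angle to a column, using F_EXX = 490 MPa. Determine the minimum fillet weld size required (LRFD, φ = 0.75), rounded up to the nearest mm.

Total weld length L = 90 mm.
Required throat t_e = P_u / (φ × 0.6 F_EXX × L) = 119 / (0.75 × 0.6 × 490 × 90 × 10⁻³) = 5.996 mm.
Required leg w = t_e / 0.707 = 8.482 mm → use 9 mm.

w = 9 mm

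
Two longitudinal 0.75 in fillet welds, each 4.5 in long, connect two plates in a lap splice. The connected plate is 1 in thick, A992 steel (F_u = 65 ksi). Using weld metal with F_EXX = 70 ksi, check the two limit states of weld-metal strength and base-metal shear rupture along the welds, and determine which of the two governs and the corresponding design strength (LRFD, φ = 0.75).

φR_n ≈ 150 kips (weld metal governs)

t_e = 0.707 × 0.75 = 0.5302 in; L = 9 in.
Weld metal: φR_n = 0.75 × 0.6 × 70 × 0.5302 × 9 = 150.3 kips.
Base metal (shear rupture): φR_n = 0.75 × 0.6 × 65 × 1 × 9 = 263.2 kips.
Governing: weld metal.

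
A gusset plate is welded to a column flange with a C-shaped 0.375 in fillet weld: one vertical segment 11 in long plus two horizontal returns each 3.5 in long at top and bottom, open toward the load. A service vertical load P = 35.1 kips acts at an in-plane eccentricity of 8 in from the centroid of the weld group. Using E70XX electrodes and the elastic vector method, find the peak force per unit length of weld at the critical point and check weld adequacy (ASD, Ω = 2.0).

f_max ≈ 6.2 kip/in; NOT adequate

E70XX → F_EXX = 70 ksi.
Total weld length L_w = 18 in. Treat welds as unit-width lines.
Centroid: x̄ = 2×3.5×1.75 / 18 = 0.6806 in from the vertical weld.
Polar moment about centroid: J = I_x + I_y = [11³/12 + 2×3.5×5.5²] + [11×0.6806² + 2(3.5³/12 + 3.5×1.069²)] = 342.9 in³.
Direct shear f_v = P/L_w = 35.1 / 18 = 1.95 kip/in (vertical).
Torsion M = P·e = 35.1 × 8 = 280.8 kip·in.
Critical point at (x, y) = (2.819, 5.5) from centroid. f_tx = M·y/J = 4.504 kip/in; f_ty = M·x/J = 2.309 kip/in.
Resultant f_max = √[f_tx² + (f_v + f_ty)²] = √[4.504² + (1.95 + 2.309)²] = 6.198 kip/in.
Capacity per unit length: r_n/Ω = (1/2.0) × 0.6 × 70 × (0.707 × 0.375) = 5.568 kip/in.
6.198 > 5.568 → NOT adequate.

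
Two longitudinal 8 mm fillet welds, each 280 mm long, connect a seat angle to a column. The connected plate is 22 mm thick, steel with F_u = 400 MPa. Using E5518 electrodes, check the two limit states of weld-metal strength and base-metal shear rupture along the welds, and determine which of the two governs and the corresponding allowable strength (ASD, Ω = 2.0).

R_n/Ω ≈ 523 kN (weld metal governs)

E55XX → F_EXX = 550 MPa.
t_e = 0.707 × 8 = 5.656 mm; L = 560 mm.
Weld metal: R_n/Ω = (1/2.0) × 0.6 × 550 × 5.656 × 560 × 10⁻³ = 522.6 kN.
Base metal (shear rupture): R_n/Ω = (1/2.0) × 0.6 × 400 × 22 × 560 × 10⁻³ = 1478 kN.
Governing: weld metal.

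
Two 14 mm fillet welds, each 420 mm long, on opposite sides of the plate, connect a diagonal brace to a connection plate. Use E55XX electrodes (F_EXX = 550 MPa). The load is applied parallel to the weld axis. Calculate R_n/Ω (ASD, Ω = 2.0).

R_n/Ω ≈ 1370 kN

Effective throat t_e = 0.707 × 14 = 9.898 mm.
Total length L = 840 mm; A_we = 9.898 × 840 = 8314 mm².
F_nw = 0.6 F_EXX = 0.6 × 550 = 330 MPa.
R_n = 330 × 8314 × 10⁻³ = 2744 kN; R_n/Ω = 2744/2.0 = 1372 kN.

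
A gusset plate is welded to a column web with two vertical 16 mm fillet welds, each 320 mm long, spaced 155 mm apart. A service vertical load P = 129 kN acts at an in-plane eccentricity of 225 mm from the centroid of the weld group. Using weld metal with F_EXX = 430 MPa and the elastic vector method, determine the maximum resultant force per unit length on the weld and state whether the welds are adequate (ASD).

f_max ≈ 668 N/mm; adequate

Total weld length L_w = 640 mm. Treat welds as unit-width lines.
Polar moment about centroid: J = 2[d³/12 + d(b/2)²] = 2[320³/12 + 320×77.5²] = 9305000 mm³.
Direct shear f_v = P/L_w = 129×10³ / 640 = 201.6 N/mm (vertical).
Torsion M = P·e = 129×10³ × 225 = 29025000 N·mm.
Critical point at (x, y) = (77.5, 160) from centroid. f_tx = M·y/J = 499.1 N/mm; f_ty = M·x/J = 241.7 N/mm.
Resultant f_max = √[f_tx² + (f_v + f_ty)²] = √[499.1² + (201.6 + 241.7)²] = 667.5 N/mm.
Capacity per unit length: r_n/Ω = (1/2.0) × 0.6 × 430 × (0.707 × 16) = 1459 N/mm.
667.5 ≤ 1459 → adequate.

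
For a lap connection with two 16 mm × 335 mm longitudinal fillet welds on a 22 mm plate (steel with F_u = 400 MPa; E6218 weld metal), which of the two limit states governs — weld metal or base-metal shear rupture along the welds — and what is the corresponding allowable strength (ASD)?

E62XX → F_EXX = 620 MPa.
t_e = 0.707 × 16 = 11.31 mm; L = 670 mm.
Weld metal: R_n/Ω = (1/2.0) × 0.6 × 620 × 11.31 × 670 × 10⁻³ = 1410 kN.
Base metal (shear rupture): R_n/Ω = (1/2.0) × 0.6 × 400 × 22 × 670 × 10⁻³ = 1769 kN.
Governing: weld metal.

R_n/Ω ≈ 1410 kN (weld metal governs)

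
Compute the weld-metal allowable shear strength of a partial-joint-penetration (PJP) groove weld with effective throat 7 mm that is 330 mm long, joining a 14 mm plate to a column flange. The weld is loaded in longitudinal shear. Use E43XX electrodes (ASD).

E43XX → F_EXX = 430 MPa.
Effective throat (given) t_e = 7 mm.
A_we = 7 × 330 = 2310 mm².
F_nw = 0.6 F_EXX = 258 MPa.
R_n/Ω = (258 × 2310) / 2.0 × 10⁻³ = 298 kN.

R_n/Ω ≈ 298 kN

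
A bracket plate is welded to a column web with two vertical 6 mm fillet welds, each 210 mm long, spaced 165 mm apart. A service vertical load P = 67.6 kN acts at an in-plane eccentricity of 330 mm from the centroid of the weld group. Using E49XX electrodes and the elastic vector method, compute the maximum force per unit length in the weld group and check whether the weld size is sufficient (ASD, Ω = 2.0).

f_max ≈ 786 N/mm; NOT adequate

E49XX → F_EXX = 490 MPa.
Total weld length L_w = 420 mm. Treat welds as unit-width lines.
Polar moment about centroid: J = 2[d³/12 + d(b/2)²] = 2[210³/12 + 210×82.5²] = 4402000 mm³.
Direct shear f_v = P/L_w = 67.6×10³ / 420 = 161 N/mm (vertical).
Torsion M = P·e = 67.6×10³ × 330 = 22308000 N·mm.
Critical point at (x, y) = (82.5, 105) from centroid. f_tx = M·y/J = 532.1 N/mm; f_ty = M·x/J = 418.1 N/mm.
Resultant f_max = √[f_tx² + (f_v + f_ty)²] = √[532.1² + (161 + 418.1)²] = 786.4 N/mm.
Capacity per unit length: r_n/Ω = (1/2.0) × 0.6 × 490 × (0.707 × 6) = 623.6 N/mm.
786.4 > 623.6 → NOT adequate.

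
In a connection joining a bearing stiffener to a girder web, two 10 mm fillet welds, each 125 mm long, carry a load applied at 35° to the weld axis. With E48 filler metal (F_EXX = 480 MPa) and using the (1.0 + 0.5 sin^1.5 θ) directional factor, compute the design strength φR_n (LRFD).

t_e = 0.707 × 10 = 7.07 mm; A_we = 7.07 × 250 = 1767 mm².
Directional factor: 1.0 + 0.5 sin^1.5(35°) = 1.217.
F_nw = 0.6 × 480 × 1.217 = 350.6 MPa.
φR_n = 0.75 × 350.6 × 1767 × 10⁻³ = 464.7 kN.

φR_n ≈ 465 kN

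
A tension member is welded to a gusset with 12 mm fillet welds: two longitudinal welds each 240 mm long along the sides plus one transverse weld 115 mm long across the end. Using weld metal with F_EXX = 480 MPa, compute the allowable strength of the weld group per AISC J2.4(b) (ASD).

R_n/Ω ≈ 727 kN

t_e = 0.707 × 12 = 8.484 mm.
R_nwl = 0.6 × 480 × 8.484 × 480 × 10⁻³ = 1173 kN (longitudinal, 2 welds).
R_nwt = 0.6 × 480 × 8.484 × 115 × 10⁻³ = 281 kN (transverse, base value).
(i) R_nwl + R_nwt = 1454 kN; (ii) 0.85 R_nwl + 1.5 R_nwt = 1418 kN.
R_n = max = 1454 kN [governs: (i)]; R_n/Ω = 726.9 kN.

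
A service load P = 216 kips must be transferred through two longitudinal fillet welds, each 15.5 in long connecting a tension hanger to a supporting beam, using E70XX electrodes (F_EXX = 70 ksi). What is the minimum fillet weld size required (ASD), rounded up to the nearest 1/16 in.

Total weld length L = 31 in.
Required throat t_e = P × Ω / (0.6 F_EXX × L) = 216 × 2.0 / (0.6 × 70 × 31) = 0.3318 in.
Required leg w = t_e / 0.707 = 0.4693 in → use 1/2 in.

w = 1/2 in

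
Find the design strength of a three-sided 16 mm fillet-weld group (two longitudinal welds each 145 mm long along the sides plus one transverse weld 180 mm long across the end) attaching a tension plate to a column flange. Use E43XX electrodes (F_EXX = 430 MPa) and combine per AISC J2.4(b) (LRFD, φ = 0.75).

φR_n ≈ 1130 kN

t_e = 0.707 × 16 = 11.31 mm.
R_nwl = 0.6 × 430 × 11.31 × 290 × 10⁻³ = 846.4 kN (longitudinal, 2 welds).
R_nwt = 0.6 × 430 × 11.31 × 180 × 10⁻³ = 525.3 kN (transverse, base value).
(i) R_nwl + R_nwt = 1372 kN; (ii) 0.85 R_nwl + 1.5 R_nwt = 1507 kN.
R_n = max = 1507 kN [governs: (ii)]; φR_n = 1131 kN.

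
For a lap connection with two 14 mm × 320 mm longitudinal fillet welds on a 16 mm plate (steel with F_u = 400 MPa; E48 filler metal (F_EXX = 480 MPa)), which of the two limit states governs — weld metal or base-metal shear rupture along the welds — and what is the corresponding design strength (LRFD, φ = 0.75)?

t_e = 0.707 × 14 = 9.898 mm; L = 640 mm.
Weld metal: φR_n = 0.75 × 0.6 × 480 × 9.898 × 640 × 10⁻³ = 1368 kN.
Base metal (shear rupture): φR_n = 0.75 × 0.6 × 400 × 16 × 640 × 10⁻³ = 1843 kN.
Governing: weld metal.

φR_n ≈ 1370 kN (weld metal governs)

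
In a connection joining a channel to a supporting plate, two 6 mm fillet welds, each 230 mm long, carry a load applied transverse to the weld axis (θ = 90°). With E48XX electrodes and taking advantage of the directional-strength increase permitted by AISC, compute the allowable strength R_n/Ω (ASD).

R_n/Ω ≈ 421 kN

E48XX → F_EXX = 480 MPa.
t_e = 0.707 × 6 = 4.242 mm; A_we = 4.242 × 460 = 1951 mm².
Directional factor: 1.0 + 0.5 sin^1.5(90°) = 1.5.
F_nw = 0.6 × 480 × 1.5 = 432 MPa.
R_n/Ω = (432 × 1951) / 2.0 × 10⁻³ = 421.5 kN.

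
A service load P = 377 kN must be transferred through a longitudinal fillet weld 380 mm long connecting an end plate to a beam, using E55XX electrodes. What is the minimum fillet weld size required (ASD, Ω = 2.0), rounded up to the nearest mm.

E55XX → F_EXX = 550 MPa.
Total weld length L = 380 mm.
Required throat t_e = P × Ω / (0.6 F_EXX × L) = 377 × 2.0 / (0.6 × 550 × 380 × 10⁻³) = 6.013 mm.
Required leg w = t_e / 0.707 = 8.505 mm → use 9 mm.

w = 9 mm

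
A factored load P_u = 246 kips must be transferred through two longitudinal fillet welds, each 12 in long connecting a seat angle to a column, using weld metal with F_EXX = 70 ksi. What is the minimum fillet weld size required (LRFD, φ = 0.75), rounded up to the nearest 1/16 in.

w = 1/2 in

Total weld length L = 24 in.
Required throat t_e = P_u / (φ × 0.6 F_EXX × L) = 246 / (0.75 × 0.6 × 70 × 24) = 0.3254 in.
Required leg w = t_e / 0.707 = 0.4603 in → use 1/2 in.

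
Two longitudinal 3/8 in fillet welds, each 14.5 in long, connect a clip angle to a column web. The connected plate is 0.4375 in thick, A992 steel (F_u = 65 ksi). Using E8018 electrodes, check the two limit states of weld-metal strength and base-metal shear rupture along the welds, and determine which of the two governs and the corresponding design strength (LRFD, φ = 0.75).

E80XX → F_EXX = 80 ksi.
t_e = 0.707 × 0.375 = 0.2651 in; L = 29 in.
Weld metal: φR_n = 0.75 × 0.6 × 80 × 0.2651 × 29 = 276.8 kip.
Base metal (shear rupture): φR_n = 0.75 × 0.6 × 65 × 0.4375 × 29 = 371.1 kip.
Governing: weld metal.

φR_n ≈ 277 kip (weld metal governs)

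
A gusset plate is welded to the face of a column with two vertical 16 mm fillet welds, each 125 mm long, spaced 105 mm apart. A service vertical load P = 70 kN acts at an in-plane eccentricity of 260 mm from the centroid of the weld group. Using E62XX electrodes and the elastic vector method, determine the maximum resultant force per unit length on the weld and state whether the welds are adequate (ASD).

E62XX → F_EXX = 620 MPa.
Total weld length L_w = 250 mm. Treat welds as unit-width lines.
Polar moment about centroid: J = 2[d³/12 + d(b/2)²] = 2[125³/12 + 125×52.5²] = 1015000 mm³.
Direct shear f_v = P/L_w = 70×10³ / 250 = 280 N/mm (vertical).
Torsion M = P·e = 70×10³ × 260 = 18200000 N·mm.
Critical point at (x, y) = (52.5, 62.5) from centroid. f_tx = M·y/J = 1121 N/mm; f_ty = M·x/J = 941.8 N/mm.
Resultant f_max = √[f_tx² + (f_v + f_ty)²] = √[1121² + (280 + 941.8)²] = 1658 N/mm.
Capacity per unit length: r_n/Ω = (1/2.0) × 0.6 × 620 × (0.707 × 16) = 2104 N/mm.
1658 ≤ 2104 → adequate.

f_max ≈ 1660 N/mm; adequate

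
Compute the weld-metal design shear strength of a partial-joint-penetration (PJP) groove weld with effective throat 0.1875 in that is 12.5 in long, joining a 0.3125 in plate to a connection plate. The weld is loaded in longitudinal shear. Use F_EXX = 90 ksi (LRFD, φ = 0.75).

φR_n ≈ 94.9 kip

Effective throat (given) t_e = 0.1875 in.
A_we = 0.1875 × 12.5 = 2.344 in².
F_nw = 0.6 F_EXX = 54 ksi.
φR_n = 0.75 × 54 × 2.344 = 94.92 kip.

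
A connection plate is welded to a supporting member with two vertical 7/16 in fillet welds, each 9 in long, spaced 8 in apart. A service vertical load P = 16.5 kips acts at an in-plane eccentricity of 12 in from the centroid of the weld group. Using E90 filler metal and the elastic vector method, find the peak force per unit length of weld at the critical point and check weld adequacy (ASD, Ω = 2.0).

f_max ≈ 3.59 kip/in; adequate

E90XX → F_EXX = 90 ksi.
Total weld length L_w = 18 in. Treat welds as unit-width lines.
Polar moment about centroid: J = 2[d³/12 + d(b/2)²] = 2[9³/12 + 9×4²] = 409.5 in³.
Direct shear f_v = P/L_w = 16.5 / 18 = 0.9167 kip/in (vertical).
Torsion M = P·e = 16.5 × 12 = 198 kip·in.
Critical point at (x, y) = (4, 4.5) from centroid. f_tx = M·y/J = 2.176 kip/in; f_ty = M·x/J = 1.934 kip/in.
Resultant f_max = √[f_tx² + (f_v + f_ty)²] = √[2.176² + (0.9167 + 1.934)²] = 3.586 kip/in.
Capacity per unit length: r_n/Ω = (1/2.0) × 0.6 × 90 × (0.707 × 0.4375) = 8.351 kip/in.
3.586 ≤ 8.351 → adequate.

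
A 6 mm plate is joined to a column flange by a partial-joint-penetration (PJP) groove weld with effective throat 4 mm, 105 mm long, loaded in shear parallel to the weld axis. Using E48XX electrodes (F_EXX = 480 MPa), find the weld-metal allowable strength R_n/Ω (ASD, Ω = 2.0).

Effective throat (given) t_e = 4 mm.
A_we = 4 × 105 = 420 mm².
F_nw = 0.6 F_EXX = 288 MPa.
R_n/Ω = (288 × 420) / 2.0 × 10⁻³ = 60.48 kN.

R_n/Ω ≈ 60.5 kN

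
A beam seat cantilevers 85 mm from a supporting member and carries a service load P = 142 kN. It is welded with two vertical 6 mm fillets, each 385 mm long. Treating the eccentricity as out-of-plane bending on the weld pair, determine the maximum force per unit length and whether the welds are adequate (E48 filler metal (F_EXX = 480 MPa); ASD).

L_w = 2 × 385 = 770 mm; section modulus (unit throat) S = 2 × L²/6 = 49410 mm².
Direct shear f_v = P/L_w = 142×10³/770 = 184.4 N/mm.
Moment M = P × e = 142×10³ × 85 = 12070000 N·mm; bending f_b = M/S = 244.3 N/mm.
f_max = √(f_v² + f_b²) = √(184.4² + 244.3²) = 306.1 N/mm.
r_n/Ω = (1/2.0) × 0.6 × 480 × (0.707 × 6) = 610.8 N/mm → adequate.

f_max ≈ 306 N/mm; adequate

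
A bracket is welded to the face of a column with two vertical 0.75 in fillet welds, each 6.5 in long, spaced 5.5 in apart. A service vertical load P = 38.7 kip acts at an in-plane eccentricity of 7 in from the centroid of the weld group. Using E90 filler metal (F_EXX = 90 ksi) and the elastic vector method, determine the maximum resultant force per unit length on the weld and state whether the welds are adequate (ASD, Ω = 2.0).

Total weld length L_w = 13 in. Treat welds as unit-width lines.
Polar moment about centroid: J = 2[d³/12 + d(b/2)²] = 2[6.5³/12 + 6.5×2.75²] = 144.1 in³.
Direct shear f_v = P/L_w = 38.7 / 13 = 2.977 kip/in (vertical).
Torsion M = P·e = 38.7 × 7 = 270.9 kip·in.
Critical point at (x, y) = (2.75, 3.25) from centroid. f_tx = M·y/J = 6.111 kip/in; f_ty = M·x/J = 5.17 kip/in.
Resultant f_max = √[f_tx² + (f_v + f_ty)²] = √[6.111² + (2.977 + 5.17)²] = 10.18 kip/in.
Capacity per unit length: r_n/Ω = (1/2.0) × 0.6 × 90 × (0.707 × 0.75) = 14.32 kip/in.
10.18 ≤ 14.32 → adequate.

f_max ≈ 10.2 kip/in; adequate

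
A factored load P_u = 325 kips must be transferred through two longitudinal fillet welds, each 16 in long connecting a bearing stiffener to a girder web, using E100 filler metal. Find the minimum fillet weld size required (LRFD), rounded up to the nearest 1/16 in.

w = 3/8 in

E100XX → F_EXX = 100 ksi.
Total weld length L = 32 in.
Required throat t_e = P_u / (φ × 0.6 F_EXX × L) = 325 / (0.75 × 0.6 × 100 × 32) = 0.2257 in.
Required leg w = t_e / 0.707 = 0.3192 in → use 3/8 in.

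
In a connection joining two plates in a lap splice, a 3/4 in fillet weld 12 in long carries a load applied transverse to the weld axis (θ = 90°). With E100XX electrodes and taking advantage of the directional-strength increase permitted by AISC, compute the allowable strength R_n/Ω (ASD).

E100XX → F_EXX = 100 ksi.
t_e = 0.707 × 0.75 = 0.5302 in; A_we = 0.5302 × 12 = 6.363 in².
Directional factor: 1.0 + 0.5 sin^1.5(90°) = 1.5.
F_nw = 0.6 × 100 × 1.5 = 90 ksi.
R_n/Ω = (90 × 6.363) / 2.0 = 286.3 kip.

R_n/Ω ≈ 286 kip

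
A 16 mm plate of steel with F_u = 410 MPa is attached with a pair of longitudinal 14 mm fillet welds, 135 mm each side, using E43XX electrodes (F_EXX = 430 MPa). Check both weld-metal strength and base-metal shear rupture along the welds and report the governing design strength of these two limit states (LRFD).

φR_n ≈ 517 kN (weld metal governs)

t_e = 0.707 × 14 = 9.898 mm; L = 270 mm.
Weld metal: φR_n = 0.75 × 0.6 × 430 × 9.898 × 270 × 10⁻³ = 517.1 kN.
Base metal (shear rupture): φR_n = 0.75 × 0.6 × 410 × 16 × 270 × 10⁻³ = 797 kN.
Governing: weld metal.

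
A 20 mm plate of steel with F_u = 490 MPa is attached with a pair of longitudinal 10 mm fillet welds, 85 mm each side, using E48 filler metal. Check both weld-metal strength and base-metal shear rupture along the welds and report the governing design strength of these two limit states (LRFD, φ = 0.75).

φR_n ≈ 260 kN (weld metal governs)

E48XX → F_EXX = 480 MPa.
t_e = 0.707 × 10 = 7.07 mm; L = 170 mm.
Weld metal: φR_n = 0.75 × 0.6 × 480 × 7.07 × 170 × 10⁻³ = 259.6 kN.
Base metal (shear rupture): φR_n = 0.75 × 0.6 × 490 × 20 × 170 × 10⁻³ = 749.7 kN.
Governing: weld metal.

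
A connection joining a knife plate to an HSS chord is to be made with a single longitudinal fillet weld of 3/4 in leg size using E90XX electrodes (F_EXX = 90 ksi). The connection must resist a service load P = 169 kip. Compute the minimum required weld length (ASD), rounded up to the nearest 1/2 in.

L = 12 in

Throat t_e = 0.707 × 0.75 = 0.5302 in.
r_n/Ω = (0.6 × 90 × 0.5302) / 2.0 = 14.32 kip/in.
L_req = P / (r_n/Ω) = 169 / 14.32 = 11.8 in total.
Round up → use L = 12 in.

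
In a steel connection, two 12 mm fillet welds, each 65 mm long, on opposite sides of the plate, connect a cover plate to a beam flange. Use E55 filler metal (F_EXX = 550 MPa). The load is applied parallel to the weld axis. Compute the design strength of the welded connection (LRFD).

φR_n ≈ 273 kN

Effective throat t_e = 0.707 × 12 = 8.484 mm.
Total length L = 130 mm; A_we = 8.484 × 130 = 1103 mm².
F_nw = 0.6 F_EXX = 0.6 × 550 = 330 MPa.
φR_n = 0.75 × 330 × 1103 × 10⁻³ = 273 kN.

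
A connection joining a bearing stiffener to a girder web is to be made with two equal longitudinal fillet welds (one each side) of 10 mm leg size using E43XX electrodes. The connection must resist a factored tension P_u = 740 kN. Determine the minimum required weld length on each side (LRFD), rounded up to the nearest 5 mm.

E43XX → F_EXX = 430 MPa.
Throat t_e = 0.707 × 10 = 7.07 mm.
φr_n = 0.75 × 0.6 × 430 × 7.07 × 10⁻³ = 1.368 kN/mm.
L_req = P_u / φr_n = 740 / 1.368 = 540.9 mm total.
Per side: 540.9 / 2 = 270.5 mm.
Round up → use L = 275 mm on each side.

L = 275 mm on each side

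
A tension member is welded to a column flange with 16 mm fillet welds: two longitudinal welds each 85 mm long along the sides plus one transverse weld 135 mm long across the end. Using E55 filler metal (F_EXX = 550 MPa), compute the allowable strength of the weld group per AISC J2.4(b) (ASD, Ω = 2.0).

t_e = 0.707 × 16 = 11.31 mm.
R_nwl = 0.6 × 550 × 11.31 × 170 × 10⁻³ = 634.6 kN (longitudinal, 2 welds).
R_nwt = 0.6 × 550 × 11.31 × 135 × 10⁻³ = 503.9 kN (transverse, base value).
(i) R_nwl + R_nwt = 1139 kN; (ii) 0.85 R_nwl + 1.5 R_nwt = 1295 kN.
R_n = max = 1295 kN [governs: (ii)]; R_n/Ω = 647.7 kN.

R_n/Ω ≈ 648 kN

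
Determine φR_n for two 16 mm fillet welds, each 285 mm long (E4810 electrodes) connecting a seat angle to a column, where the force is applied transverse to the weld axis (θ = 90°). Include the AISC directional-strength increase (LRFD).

φR_n ≈ 2090 kN

E48XX → F_EXX = 480 MPa.
t_e = 0.707 × 16 = 11.31 mm; A_we = 11.31 × 570 = 6448 mm².
Directional factor: 1.0 + 0.5 sin^1.5(90°) = 1.5.
F_nw = 0.6 × 480 × 1.5 = 432 MPa.
φR_n = 0.75 × 432 × 6448 × 10⁻³ = 2089 kN.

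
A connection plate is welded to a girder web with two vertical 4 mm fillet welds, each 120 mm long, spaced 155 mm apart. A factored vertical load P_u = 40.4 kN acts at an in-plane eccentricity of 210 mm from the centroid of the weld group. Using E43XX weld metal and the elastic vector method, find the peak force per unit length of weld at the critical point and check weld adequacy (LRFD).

E43XX → F_EXX = 430 MPa.
Total weld length L_w = 240 mm. Treat welds as unit-width lines.
Polar moment about centroid: J = 2[d³/12 + d(b/2)²] = 2[120³/12 + 120×77.5²] = 1730000 mm³.
Direct shear f_v = P/L_w = 40.4×10³ / 240 = 168.3 N/mm (vertical).
Torsion M = P·e = 40.4×10³ × 210 = 8484000 N·mm.
Critical point at (x, y) = (77.5, 60) from centroid. f_tx = M·y/J = 294.3 N/mm; f_ty = M·x/J = 380.2 N/mm.
Resultant f_max = √[f_tx² + (f_v + f_ty)²] = √[294.3² + (168.3 + 380.2)²] = 622.5 N/mm.
Capacity per unit length: φr_n = 0.75 × 0.6 × 430 × (0.707 × 4) = 547.2 N/mm.
622.5 > 547.2 → NOT adequate.

f_max ≈ 622 N/mm; NOT adequate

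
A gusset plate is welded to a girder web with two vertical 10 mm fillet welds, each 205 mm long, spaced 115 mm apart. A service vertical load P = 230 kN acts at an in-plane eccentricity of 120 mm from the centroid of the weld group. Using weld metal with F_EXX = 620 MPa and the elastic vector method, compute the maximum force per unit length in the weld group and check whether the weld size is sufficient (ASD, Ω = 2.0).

f_max ≈ 1520 N/mm; NOT adequate

Total weld length L_w = 410 mm. Treat welds as unit-width lines.
Polar moment about centroid: J = 2[d³/12 + d(b/2)²] = 2[205³/12 + 205×57.5²] = 2791000 mm³.
Direct shear f_v = P/L_w = 230×10³ / 410 = 561 N/mm (vertical).
Torsion M = P·e = 230×10³ × 120 = 27600000 N·mm.
Critical point at (x, y) = (57.5, 102.5) from centroid. f_tx = M·y/J = 1013 N/mm; f_ty = M·x/J = 568.5 N/mm.
Resultant f_max = √[f_tx² + (f_v + f_ty)²] = √[1013² + (561 + 568.5)²] = 1518 N/mm.
Capacity per unit length: r_n/Ω = (1/2.0) × 0.6 × 620 × (0.707 × 10) = 1315 N/mm.
1518 > 1315 → NOT adequate.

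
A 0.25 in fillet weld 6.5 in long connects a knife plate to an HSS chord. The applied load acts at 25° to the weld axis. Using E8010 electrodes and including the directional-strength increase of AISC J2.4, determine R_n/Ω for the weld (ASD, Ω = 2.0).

E80XX → F_EXX = 80 ksi.
t_e = 0.707 × 0.25 = 0.1767 in; A_we = 0.1767 × 6.5 = 1.149 in².
Directional factor: 1.0 + 0.5 sin^1.5(25°) = 1.137.
F_nw = 0.6 × 80 × 1.137 = 54.59 ksi.
R_n/Ω = (54.59 × 1.149) / 2.0 = 31.36 kips.

R_n/Ω ≈ 31.4 kips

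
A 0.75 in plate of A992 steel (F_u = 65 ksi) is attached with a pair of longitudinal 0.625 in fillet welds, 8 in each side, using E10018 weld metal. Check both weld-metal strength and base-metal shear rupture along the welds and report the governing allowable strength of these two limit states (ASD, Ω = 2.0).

R_n/Ω ≈ 212 kips (weld metal governs)

E100XX → F_EXX = 100 ksi.
t_e = 0.707 × 0.625 = 0.4419 in; L = 16 in.
Weld metal: R_n/Ω = (1/2.0) × 0.6 × 100 × 0.4419 × 16 = 212.1 kips.
Base metal (shear rupture): R_n/Ω = (1/2.0) × 0.6 × 65 × 0.75 × 16 = 234 kips.
Governing: weld metal.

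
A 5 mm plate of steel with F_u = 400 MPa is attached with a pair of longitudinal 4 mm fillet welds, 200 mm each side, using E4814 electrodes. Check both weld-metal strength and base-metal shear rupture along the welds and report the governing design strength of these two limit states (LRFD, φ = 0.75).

E48XX → F_EXX = 480 MPa.
t_e = 0.707 × 4 = 2.828 mm; L = 400 mm.
Weld metal: φR_n = 0.75 × 0.6 × 480 × 2.828 × 400 × 10⁻³ = 244.3 kN.
Base metal (shear rupture): φR_n = 0.75 × 0.6 × 400 × 5 × 400 × 10⁻³ = 360 kN.
Governing: weld metal.

φR_n ≈ 244 kN (weld metal governs)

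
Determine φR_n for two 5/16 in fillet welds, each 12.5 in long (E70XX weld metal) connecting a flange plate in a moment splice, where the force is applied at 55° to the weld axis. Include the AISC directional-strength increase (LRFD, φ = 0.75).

E70XX → F_EXX = 70 ksi.
t_e = 0.707 × 0.3125 = 0.2209 in; A_we = 0.2209 × 25 = 5.523 in².
Directional factor: 1.0 + 0.5 sin^1.5(55°) = 1.371.
F_nw = 0.6 × 70 × 1.371 = 57.57 ksi.
φR_n = 0.75 × 57.57 × 5.523 = 238.5 kip.

φR_n ≈ 238 kip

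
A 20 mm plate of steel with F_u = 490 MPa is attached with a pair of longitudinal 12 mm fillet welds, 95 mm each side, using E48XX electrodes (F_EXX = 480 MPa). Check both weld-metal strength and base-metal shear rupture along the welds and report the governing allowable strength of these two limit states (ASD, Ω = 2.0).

R_n/Ω ≈ 232 kN (weld metal governs)

t_e = 0.707 × 12 = 8.484 mm; L = 190 mm.
Weld metal: R_n/Ω = (1/2.0) × 0.6 × 480 × 8.484 × 190 × 10⁻³ = 232.1 kN.
Base metal (shear rupture): R_n/Ω = (1/2.0) × 0.6 × 490 × 20 × 190 × 10⁻³ = 558.6 kN.
Governing: weld metal.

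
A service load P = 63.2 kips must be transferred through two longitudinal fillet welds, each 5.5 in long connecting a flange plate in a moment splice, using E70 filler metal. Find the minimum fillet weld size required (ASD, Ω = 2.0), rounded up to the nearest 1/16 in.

E70XX → F_EXX = 70 ksi.
Total weld length L = 11 in.
Required throat t_e = P × Ω / (0.6 F_EXX × L) = 63.2 × 2.0 / (0.6 × 70 × 11) = 0.2736 in.
Required leg w = t_e / 0.707 = 0.387 in → use 7/16 in.

w = 7/16 in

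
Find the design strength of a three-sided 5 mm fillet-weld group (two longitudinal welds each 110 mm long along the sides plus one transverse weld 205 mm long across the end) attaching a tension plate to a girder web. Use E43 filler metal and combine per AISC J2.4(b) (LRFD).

E43XX → F_EXX = 430 MPa.
t_e = 0.707 × 5 = 3.535 mm.
R_nwl = 0.6 × 430 × 3.535 × 220 × 10⁻³ = 200.6 kN (longitudinal, 2 welds).
R_nwt = 0.6 × 430 × 3.535 × 205 × 10⁻³ = 187 kN (transverse, base value).
(i) R_nwl + R_nwt = 387.6 kN; (ii) 0.85 R_nwl + 1.5 R_nwt = 451 kN.
R_n = max = 451 kN [governs: (ii)]; φR_n = 338.2 kN.

φR_n ≈ 338 kN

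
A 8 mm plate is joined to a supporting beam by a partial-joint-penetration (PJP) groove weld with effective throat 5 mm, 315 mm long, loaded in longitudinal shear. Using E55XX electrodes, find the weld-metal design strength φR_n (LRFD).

E55XX → F_EXX = 550 MPa.
Effective throat (given) t_e = 5 mm.
A_we = 5 × 315 = 1575 mm².
F_nw = 0.6 F_EXX = 330 MPa.
φR_n = 0.75 × 330 × 1575 × 10⁻³ = 389.8 kN.

φR_n ≈ 390 kN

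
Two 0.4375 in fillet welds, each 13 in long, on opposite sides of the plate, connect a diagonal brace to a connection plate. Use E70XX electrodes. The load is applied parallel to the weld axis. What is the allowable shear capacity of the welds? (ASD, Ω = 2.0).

R_n/Ω ≈ 169 kip

E70XX → F_EXX = 70 ksi.
Effective throat t_e = 0.707 × 0.4375 = 0.3093 in.
Total length L = 26 in; A_we = 0.3093 × 26 = 8.042 in².
F_nw = 0.6 F_EXX = 0.6 × 70 = 42 ksi.
R_n = 42 × 8.042 = 337.8 kip; R_n/Ω = 337.8/2.0 = 168.9 kip.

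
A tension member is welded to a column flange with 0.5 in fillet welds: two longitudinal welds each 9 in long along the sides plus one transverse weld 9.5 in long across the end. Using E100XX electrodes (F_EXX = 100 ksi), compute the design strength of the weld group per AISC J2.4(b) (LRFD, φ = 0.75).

φR_n ≈ 470 kips

t_e = 0.707 × 0.5 = 0.3535 in.
R_nwl = 0.6 × 100 × 0.3535 × 18 = 381.8 kips (longitudinal, 2 welds).
R_nwt = 0.6 × 100 × 0.3535 × 9.5 = 201.5 kips (transverse, base value).
(i) R_nwl + R_nwt = 583.3 kips; (ii) 0.85 R_nwl + 1.5 R_nwt = 626.8 kips.
R_n = max = 626.8 kips [governs: (ii)]; φR_n = 470.1 kips.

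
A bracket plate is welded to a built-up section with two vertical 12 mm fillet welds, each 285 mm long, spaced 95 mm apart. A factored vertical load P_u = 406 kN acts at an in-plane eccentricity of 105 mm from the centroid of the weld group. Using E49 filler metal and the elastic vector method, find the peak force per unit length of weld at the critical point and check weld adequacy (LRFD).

E49XX → F_EXX = 490 MPa.
Total weld length L_w = 570 mm. Treat welds as unit-width lines.
Polar moment about centroid: J = 2[d³/12 + d(b/2)²] = 2[285³/12 + 285×47.5²] = 5144000 mm³.
Direct shear f_v = P/L_w = 406×10³ / 570 = 712.3 N/mm (vertical).
Torsion M = P·e = 406×10³ × 105 = 42630000 N·mm.
Critical point at (x, y) = (47.5, 142.5) from centroid. f_tx = M·y/J = 1181 N/mm; f_ty = M·x/J = 393.6 N/mm.
Resultant f_max = √[f_tx² + (f_v + f_ty)²] = √[1181² + (712.3 + 393.6)²] = 1618 N/mm.
Capacity per unit length: φr_n = 0.75 × 0.6 × 490 × (0.707 × 12) = 1871 N/mm.
1618 ≤ 1871 → adequate.

f_max ≈ 1620 N/mm; adequate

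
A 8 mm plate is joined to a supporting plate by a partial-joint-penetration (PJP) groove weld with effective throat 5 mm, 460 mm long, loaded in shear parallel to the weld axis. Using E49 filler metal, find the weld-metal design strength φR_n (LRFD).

φR_n ≈ 507 kN

E49XX → F_EXX = 490 MPa.
Effective throat (given) t_e = 5 mm.
A_we = 5 × 460 = 2300 mm².
F_nw = 0.6 F_EXX = 294 MPa.
φR_n = 0.75 × 294 × 2300 × 10⁻³ = 507.2 kN.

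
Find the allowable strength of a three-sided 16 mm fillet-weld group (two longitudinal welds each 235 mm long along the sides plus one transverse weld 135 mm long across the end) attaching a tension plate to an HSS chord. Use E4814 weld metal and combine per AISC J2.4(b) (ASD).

E48XX → F_EXX = 480 MPa.
t_e = 0.707 × 16 = 11.31 mm.
R_nwl = 0.6 × 480 × 11.31 × 470 × 10⁻³ = 1531 kN (longitudinal, 2 welds).
R_nwt = 0.6 × 480 × 11.31 × 135 × 10⁻³ = 439.8 kN (transverse, base value).
(i) R_nwl + R_nwt = 1971 kN; (ii) 0.85 R_nwl + 1.5 R_nwt = 1961 kN.
R_n = max = 1971 kN [governs: (i)]; R_n/Ω = 985.5 kN.

R_n/Ω ≈ 986 kN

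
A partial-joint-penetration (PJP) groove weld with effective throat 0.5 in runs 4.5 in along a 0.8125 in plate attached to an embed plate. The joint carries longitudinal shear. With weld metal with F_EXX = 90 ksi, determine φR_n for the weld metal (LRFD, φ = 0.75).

φR_n ≈ 91.1 kips

Effective throat (given) t_e = 0.5 in.
A_we = 0.5 × 4.5 = 2.25 in².
F_nw = 0.6 F_EXX = 54 ksi.
φR_n = 0.75 × 54 × 2.25 = 91.12 kips.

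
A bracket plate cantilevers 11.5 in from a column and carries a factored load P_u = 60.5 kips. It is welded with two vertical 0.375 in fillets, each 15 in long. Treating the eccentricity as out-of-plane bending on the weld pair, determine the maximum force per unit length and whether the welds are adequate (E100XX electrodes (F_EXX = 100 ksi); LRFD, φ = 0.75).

f_max ≈ 9.49 kip/in; adequate

L_w = 2 × 15 = 30 in; section modulus (unit throat) S = 2 × L²/6 = 75 in².
Direct shear f_v = P/L_w = 60.5/30 = 2.017 kip/in.
Moment M = P × e = 60.5 × 11.5 = 695.75 kip·in; bending f_b = M/S = 9.277 kip/in.
f_max = √(f_v² + f_b²) = √(2.017² + 9.277²) = 9.493 kip/in.
φr_n = 0.75 × 0.6 × 100 × (0.707 × 0.375) = 11.93 kip/in → adequate.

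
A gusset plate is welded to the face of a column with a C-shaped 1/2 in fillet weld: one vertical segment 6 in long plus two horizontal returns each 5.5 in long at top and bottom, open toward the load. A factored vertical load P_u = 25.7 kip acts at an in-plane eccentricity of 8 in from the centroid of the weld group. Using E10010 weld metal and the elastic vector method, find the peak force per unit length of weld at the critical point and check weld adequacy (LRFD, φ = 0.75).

E100XX → F_EXX = 100 ksi.
Total weld length L_w = 17 in. Treat welds as unit-width lines.
Centroid: x̄ = 2×5.5×2.75 / 17 = 1.779 in from the vertical weld.
Polar moment about centroid: J = I_x + I_y = [6³/12 + 2×5.5×3²] + [6×1.779² + 2(5.5³/12 + 5.5×0.9706²)] = 174.1 in³.
Direct shear f_v = P/L_w = 25.7 / 17 = 1.512 kip/in (vertical).
Torsion M = P·e = 25.7 × 8 = 205.6 kip·in.
Critical point at (x, y) = (3.721, 3) from centroid. f_tx = M·y/J = 3.543 kip/in; f_ty = M·x/J = 4.394 kip/in.
Resultant f_max = √[f_tx² + (f_v + f_ty)²] = √[3.543² + (1.512 + 4.394)²] = 6.887 kip/in.
Capacity per unit length: φr_n = 0.75 × 0.6 × 100 × (0.707 × 0.5) = 15.91 kip/in.
6.887 ≤ 15.91 → adequate.

f_max ≈ 6.89 kip/in; adequate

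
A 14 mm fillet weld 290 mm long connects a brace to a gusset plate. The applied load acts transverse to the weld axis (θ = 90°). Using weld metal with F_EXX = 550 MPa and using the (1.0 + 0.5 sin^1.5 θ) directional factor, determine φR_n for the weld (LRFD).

φR_n ≈ 1070 kN

t_e = 0.707 × 14 = 9.898 mm; A_we = 9.898 × 290 = 2870 mm².
Directional factor: 1.0 + 0.5 sin^1.5(90°) = 1.5.
F_nw = 0.6 × 550 × 1.5 = 495 MPa.
φR_n = 0.75 × 495 × 2870 × 10⁻³ = 1066 kN.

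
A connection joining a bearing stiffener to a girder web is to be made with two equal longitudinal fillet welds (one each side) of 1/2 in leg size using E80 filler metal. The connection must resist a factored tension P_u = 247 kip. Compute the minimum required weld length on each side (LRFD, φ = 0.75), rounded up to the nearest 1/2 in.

E80XX → F_EXX = 80 ksi.
Throat t_e = 0.707 × 0.5 = 0.3535 in.
φr_n = 0.75 × 0.6 × 80 × 0.3535 = 12.73 kip/in.
L_req = P_u / φr_n = 247 / 12.73 = 19.41 in total.
Per side: 19.41 / 2 = 9.705 in.
Round up → use L = 10 in on each side.

L = 10 in on each side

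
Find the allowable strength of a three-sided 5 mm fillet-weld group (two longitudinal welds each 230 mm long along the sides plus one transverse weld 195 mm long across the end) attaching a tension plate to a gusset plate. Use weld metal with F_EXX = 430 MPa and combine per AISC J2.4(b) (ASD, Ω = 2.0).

t_e = 0.707 × 5 = 3.535 mm.
R_nwl = 0.6 × 430 × 3.535 × 460 × 10⁻³ = 419.5 kN (longitudinal, 2 welds).
R_nwt = 0.6 × 430 × 3.535 × 195 × 10⁻³ = 177.8 kN (transverse, base value).
(i) R_nwl + R_nwt = 597.4 kN; (ii) 0.85 R_nwl + 1.5 R_nwt = 623.4 kN.
R_n = max = 623.4 kN [governs: (ii)]; R_n/Ω = 311.7 kN.

R_n/Ω ≈ 312 kN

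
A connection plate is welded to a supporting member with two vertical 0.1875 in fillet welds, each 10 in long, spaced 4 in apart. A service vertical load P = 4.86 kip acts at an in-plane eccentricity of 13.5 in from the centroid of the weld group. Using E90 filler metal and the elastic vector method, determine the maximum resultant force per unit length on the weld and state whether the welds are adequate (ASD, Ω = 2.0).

f_max ≈ 1.54 kip/in; adequate

E90XX → F_EXX = 90 ksi.
Total weld length L_w = 20 in. Treat welds as unit-width lines.
Polar moment about centroid: J = 2[d³/12 + d(b/2)²] = 2[10³/12 + 10×2²] = 246.7 in³.
Direct shear f_v = P/L_w = 4.86 / 20 = 0.243 kip/in (vertical).
Torsion M = P·e = 4.86 × 13.5 = 65.61 kip·in.
Critical point at (x, y) = (2, 5) from centroid. f_tx = M·y/J = 1.33 kip/in; f_ty = M·x/J = 0.532 kip/in.
Resultant f_max = √[f_tx² + (f_v + f_ty)²] = √[1.33² + (0.243 + 0.532)²] = 1.539 kip/in.
Capacity per unit length: r_n/Ω = (1/2.0) × 0.6 × 90 × (0.707 × 0.1875) = 3.579 kip/in.
1.539 ≤ 3.579 → adequate.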